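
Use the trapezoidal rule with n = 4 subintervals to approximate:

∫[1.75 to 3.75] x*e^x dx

f(x) = x*e^x
a = 1.75, b = 3.75, n = 4
h = (b - a)/n = 0.500000

Trapezoidal rule: (h/2)[f(x₀) + 2f(x₁) + 2f(x₂) + ... + f(xₙ)]

x_0 = 1.7500, f(x_0) = 10.070555, coefficient = 1
x_1 = 2.2500, f(x_1) = 21.347406, coefficient = 2
x_2 = 2.7500, f(x_2) = 43.017238, coefficient = 2
x_3 = 3.2500, f(x_3) = 83.818605, coefficient = 2
x_4 = 3.7500, f(x_4) = 159.454058, coefficient = 1

I ≈ (0.500000/2) × 465.891108 = 116.472777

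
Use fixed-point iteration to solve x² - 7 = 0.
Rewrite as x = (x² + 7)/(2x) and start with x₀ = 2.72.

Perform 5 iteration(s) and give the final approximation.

Equation: x² - 7 = 0
Fixed-point form: x = (x² + 7)/(2x)
x₀ = 2.72

x_1 = g(2.720000) = 2.646765
x_2 = g(2.646765) = 2.645752
x_3 = g(2.645752) = 2.645751
x_4 = g(2.645751) = 2.645751
x_5 = g(2.645751) = 2.645751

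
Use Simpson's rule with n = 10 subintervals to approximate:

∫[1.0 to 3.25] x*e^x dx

f(x) = x*e^x
a = 1.0, b = 3.25, n = 10
h = (b - a)/n = 0.225000

Simpson's rule: (h/3)[f(x₀) + 4f(x₁) + 2f(x₂) + ... + f(xₙ)]

x_0 = 1.0000, f(x_0) = 2.718282, coefficient = 1
x_1 = 1.2250, f(x_1) = 4.170103, coefficient = 4
x_2 = 1.4500, f(x_2) = 6.181516, coefficient = 2
x_3 = 1.6750, f(x_3) = 8.942482, coefficient = 4
x_4 = 1.9000, f(x_4) = 12.703199, coefficient = 2
x_5 = 2.1250, f(x_5) = 17.792407, coefficient = 4
x_6 = 2.3500, f(x_6) = 24.641089, coefficient = 2
x_7 = 2.5750, f(x_7) = 33.813142, coefficient = 4
x_8 = 2.8000, f(x_8) = 46.045011, coefficient = 2
x_9 = 3.0250, f(x_9) = 62.296864, coefficient = 4
x_10 = 3.2500, f(x_10) = 83.818605, coefficient = 1

I ≈ (0.225000/3) × 773.738511 = 58.030388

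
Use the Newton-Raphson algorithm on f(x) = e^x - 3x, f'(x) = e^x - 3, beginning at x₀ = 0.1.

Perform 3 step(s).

f(x) = e^x - 3x
f'(x) = e^x - 3
x₀ = 0.1

Newton-Raphson formula: x_{n+1} = x_n - f(x_n)/f'(x_n)

Iteration 1:
  f(0.100000) = 0.805171
  f'(0.100000) = -1.894829
  x_1 = 0.100000 - 0.805171/(-1.894829) = 0.524931
Iteration 2:
  f(0.524931) = 0.115550
  f'(0.524931) = -1.309658
  x_2 = 0.524931 - 0.115550/(-1.309658) = 0.613160
Iteration 3:
  f(0.613160) = 0.006777
  f'(0.613160) = -1.153745
  x_3 = 0.613160 - 0.006777/(-1.153745) = 0.619033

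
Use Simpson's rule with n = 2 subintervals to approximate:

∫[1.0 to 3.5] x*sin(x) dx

f(x) = x*sin(x)
a = 1.0, b = 3.5, n = 2
h = (b - a)/n = 1.250000

Simpson's rule: (h/3)[f(x₀) + 4f(x₁) + 2f(x₂) + ... + f(xₙ)]

x_0 = 1.0000, f(x_0) = 0.841471, coefficient = 1
x_1 = 2.2500, f(x_1) = 1.750665, coefficient = 4
x_2 = 3.5000, f(x_2) = -1.227741, coefficient = 1

I ≈ (1.250000/3) × 6.616388 = 2.756829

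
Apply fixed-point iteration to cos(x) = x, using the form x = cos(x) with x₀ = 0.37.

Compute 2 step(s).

Equation: cos(x) = x
Fixed-point form: x = cos(x)
x₀ = 0.37

x_1 = g(0.370000) = 0.932327
x_2 = g(0.932327) = 0.595967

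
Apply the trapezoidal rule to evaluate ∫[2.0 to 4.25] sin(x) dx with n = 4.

f(x) = sin(x)
a = 2.0, b = 4.25, n = 4
h = (b - a)/n = 0.562500

Trapezoidal rule: (h/2)[f(x₀) + 2f(x₁) + 2f(x₂) + ... + f(xₙ)]

x_0 = 2.0000, f(x_0) = 0.909297, coefficient = 1
x_1 = 2.5625, f(x_1) = 0.547265, coefficient = 2
x_2 = 3.1250, f(x_2) = 0.016592, coefficient = 2
x_3 = 3.6875, f(x_3) = -0.519194, coefficient = 2
x_4 = 4.2500, f(x_4) = -0.894989, coefficient = 1

I ≈ (0.562500/2) × 0.103634 = 0.029147
Exact value: 0.029941
Error: 0.000794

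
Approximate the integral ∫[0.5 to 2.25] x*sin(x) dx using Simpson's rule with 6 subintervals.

f(x) = x*sin(x)
a = 0.5, b = 2.25, n = 6
h = (b - a)/n = 0.291667

Simpson's rule: (h/3)[f(x₀) + 4f(x₁) + 2f(x₂) + ... + f(xₙ)]

x_0 = 0.5000, f(x_0) = 0.239713, coefficient = 1
x_1 = 0.7917, f(x_1) = 0.563291, coefficient = 4
x_2 = 1.0833, f(x_2) = 0.957151, coefficient = 2
x_3 = 1.3750, f(x_3) = 1.348728, coefficient = 4
x_4 = 1.6667, f(x_4) = 1.659013, coefficient = 2
x_5 = 1.9583, f(x_5) = 1.813109, coefficient = 4
x_6 = 2.2500, f(x_6) = 1.750665, coefficient = 1

I ≈ (0.291667/3) × 22.123216 = 2.150868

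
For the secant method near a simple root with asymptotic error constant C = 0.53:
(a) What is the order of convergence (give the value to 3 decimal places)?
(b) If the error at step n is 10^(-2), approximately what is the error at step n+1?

(a) Secant method has superlinear convergence with order φ = (1+√5)/2 ≈ 1.618.
    This means |e_{n+1}| ≈ C|e_n|^1.618.

(b) With |e_n| = 10^(-2) and C = 0.53:
    |e_{n+1}| ≈ 0.53 × (10^(-2))^1.618 = 0.53 × 10^(-3.24)

(a) ≈ 1.618 (golden ratio); (b) |e_{n+1}| ≈ 3.078e-04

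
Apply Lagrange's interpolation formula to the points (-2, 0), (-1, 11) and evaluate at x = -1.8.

Lagrange interpolation formula:
P(x) = Σ yᵢ × Lᵢ(x)
where Lᵢ(x) = Π_{j≠i} (x - xⱼ)/(xᵢ - xⱼ)

L_0(-1.8) = (-1.8 - (-1))/(-2 - (-1)) = 0.800000
L_1(-1.8) = (-1.8 - (-2))/(-1 - (-2)) = 0.200000

P(-1.8) = 0×L_0(-1.8) + 11×L_1(-1.8)
P(-1.8) = 2.200000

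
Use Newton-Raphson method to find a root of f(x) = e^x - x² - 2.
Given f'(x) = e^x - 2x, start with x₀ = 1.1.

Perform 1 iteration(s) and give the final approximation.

f(x) = e^x - x² - 2
f'(x) = e^x - 2x
x₀ = 1.1

Newton-Raphson formula: x_{n+1} = x_n - f(x_n)/f'(x_n)

Iteration 1:
  f(1.100000) = -0.205834
  f'(1.100000) = 0.804166
  x_1 = 1.100000 - (-0.205834)/0.804166 = 1.355960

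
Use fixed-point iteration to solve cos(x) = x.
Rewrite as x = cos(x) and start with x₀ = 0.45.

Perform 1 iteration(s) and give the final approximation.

Equation: cos(x) = x
Fixed-point form: x = cos(x)
x₀ = 0.45

x_1 = g(0.450000) = 0.900447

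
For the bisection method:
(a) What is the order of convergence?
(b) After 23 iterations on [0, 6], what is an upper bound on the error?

(a) Bisection has linear (order 1) convergence; the error is halved each step.

(b) Error bound = (b-a)/2^n = (6 - 0)/2^{23}
    = 6/2^{23}

(a) 1 (linear); (b) error ≤ 7.15e-07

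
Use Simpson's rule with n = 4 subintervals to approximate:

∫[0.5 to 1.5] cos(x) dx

f(x) = cos(x)
a = 0.5, b = 1.5, n = 4
h = (b - a)/n = 0.250000

Simpson's rule: (h/3)[f(x₀) + 4f(x₁) + 2f(x₂) + ... + f(xₙ)]

x_0 = 0.5000, f(x_0) = 0.877583, coefficient = 1
x_1 = 0.7500, f(x_1) = 0.731689, coefficient = 4
x_2 = 1.0000, f(x_2) = 0.540302, coefficient = 2
x_3 = 1.2500, f(x_3) = 0.315322, coefficient = 4
x_4 = 1.5000, f(x_4) = 0.070737, coefficient = 1

I ≈ (0.250000/3) × 6.216969 = 0.518081
Exact value: 0.518069
Error: 0.000011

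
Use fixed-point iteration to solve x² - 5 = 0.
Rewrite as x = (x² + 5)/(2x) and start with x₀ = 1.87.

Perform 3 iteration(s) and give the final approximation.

Equation: x² - 5 = 0
Fixed-point form: x = (x² + 5)/(2x)
x₀ = 1.87

x_1 = g(1.870000) = 2.271898
x_2 = g(2.271898) = 2.236351
x_3 = g(2.236351) = 2.236068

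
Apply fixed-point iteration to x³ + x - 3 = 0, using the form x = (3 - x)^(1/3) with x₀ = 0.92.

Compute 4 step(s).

Equation: x³ + x - 3 = 0
Fixed-point form: x = (3 - x)^(1/3)
x₀ = 0.92

x_1 = g(0.920000) = 1.276501
x_2 = g(1.276501) = 1.198957
x_3 = g(1.198957) = 1.216675
x_4 = g(1.216675) = 1.212672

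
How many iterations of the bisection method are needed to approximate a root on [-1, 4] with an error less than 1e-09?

We need (b-a)/2^n ≤ 1e-09
(4 - (-1))/2^n ≤ 1e-09
5/2^n ≤ 1e-09
2^n ≥ 5000000000
n ≥ log₂(5000000000) = 32.22
n ≥ 33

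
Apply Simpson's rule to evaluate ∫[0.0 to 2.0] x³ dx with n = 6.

f(x) = x³
a = 0.0, b = 2.0, n = 6
h = (b - a)/n = 0.333333

Simpson's rule: (h/3)[f(x₀) + 4f(x₁) + 2f(x₂) + ... + f(xₙ)]

x_0 = 0.0000, f(x_0) = 0.000000, coefficient = 1
x_1 = 0.3333, f(x_1) = 0.037037, coefficient = 4
x_2 = 0.6667, f(x_2) = 0.296296, coefficient = 2
x_3 = 1.0000, f(x_3) = 1.000000, coefficient = 4
x_4 = 1.3333, f(x_4) = 2.370370, coefficient = 2
x_5 = 1.6667, f(x_5) = 4.629630, coefficient = 4
x_6 = 2.0000, f(x_6) = 8.000000, coefficient = 1

I ≈ (0.333333/3) × 36.000000 = 4.000000
Exact value: 4.000000
Error: 0.000000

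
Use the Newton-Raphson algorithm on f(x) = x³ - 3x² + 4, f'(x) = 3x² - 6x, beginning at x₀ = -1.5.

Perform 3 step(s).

f(x) = x³ - 3x² + 4
f'(x) = 3x² - 6x
x₀ = -1.5

Newton-Raphson formula: x_{n+1} = x_n - f(x_n)/f'(x_n)

Iteration 1:
  f(-1.500000) = -6.125000
  f'(-1.500000) = 15.750000
  x_1 = -1.500000 - (-6.125000)/15.750000 = -1.111111
Iteration 2:
  f(-1.111111) = -1.075446
  f'(-1.111111) = 10.370370
  x_2 = -1.111111 - (-1.075446)/10.370370 = -1.007407
Iteration 3:
  f(-1.007407) = -0.066996
  f'(-1.007407) = 9.089053
  x_3 = -1.007407 - (-0.066996)/9.089053 = -1.000036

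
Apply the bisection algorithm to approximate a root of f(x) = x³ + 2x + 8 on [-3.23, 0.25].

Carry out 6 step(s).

f(x) = x³ + 2x + 8
Initial interval: [-3.23, 0.25]

Iteration 1:
  c_1 = (-3.230000 + 0.250000)/2 = -1.490000
  f(c_1) = f(-1.490000) = 1.712051
  f(a) × f(c) < 0, new interval: [-3.230000, -1.490000]
Iteration 2:
  c_2 = (-3.230000 + (-1.490000))/2 = -2.360000
  f(c_2) = f(-2.360000) = -9.864256
  f(a) × f(c) ≥ 0, new interval: [-2.360000, -1.490000]
Iteration 3:
  c_3 = (-2.360000 + (-1.490000))/2 = -1.925000
  f(c_3) = f(-1.925000) = -2.983328
  f(a) × f(c) ≥ 0, new interval: [-1.925000, -1.490000]
Iteration 4:
  c_4 = (-1.925000 + (-1.490000))/2 = -1.707500
  f(c_4) = f(-1.707500) = -0.393312
  f(a) × f(c) ≥ 0, new interval: [-1.707500, -1.490000]
Iteration 5:
  c_5 = (-1.707500 + (-1.490000))/2 = -1.598750
  f(c_5) = f(-1.598750) = 0.716093
  f(a) × f(c) < 0, new interval: [-1.707500, -1.598750]
Iteration 6:
  c_6 = (-1.707500 + (-1.598750))/2 = -1.653125
  f(c_6) = f(-1.653125) = 0.176053
  f(a) × f(c) < 0, new interval: [-1.707500, -1.653125]

After 6 iteration(s), the approximation is c_6 = -1.653125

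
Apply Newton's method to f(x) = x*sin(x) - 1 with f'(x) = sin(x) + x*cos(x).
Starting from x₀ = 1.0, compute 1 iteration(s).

f(x) = x*sin(x) - 1
f'(x) = sin(x) + x*cos(x)
x₀ = 1.0

Newton-Raphson formula: x_{n+1} = x_n - f(x_n)/f'(x_n)

Iteration 1:
  f(1.000000) = -0.158529
  f'(1.000000) = 1.381773
  x_1 = 1.000000 - (-0.158529)/1.381773 = 1.114729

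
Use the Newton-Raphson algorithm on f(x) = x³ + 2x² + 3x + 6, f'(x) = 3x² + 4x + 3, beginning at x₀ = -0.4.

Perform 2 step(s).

f(x) = x³ + 2x² + 3x + 6
f'(x) = 3x² + 4x + 3
x₀ = -0.4

Newton-Raphson formula: x_{n+1} = x_n - f(x_n)/f'(x_n)

Iteration 1:
  f(-0.400000) = 5.056000
  f'(-0.400000) = 1.880000
  x_1 = -0.400000 - 5.056000/1.880000 = -3.089362
Iteration 2:
  f(-3.089362) = -13.665123
  f'(-3.089362) = 19.275020
  x_2 = -3.089362 - (-13.665123)/19.275020 = -2.380407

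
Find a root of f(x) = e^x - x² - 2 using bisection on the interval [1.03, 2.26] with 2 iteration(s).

f(x) = e^x - x² - 2
Initial interval: [1.03, 2.26]

Iteration 1:
  c_1 = (1.030000 + 2.260000)/2 = 1.645000
  f(c_1) = f(1.645000) = 0.474985
  f(a) × f(c) < 0, new interval: [1.030000, 1.645000]
Iteration 2:
  c_2 = (1.030000 + 1.645000)/2 = 1.337500
  f(c_2) = f(1.337500) = 0.020602
  f(a) × f(c) < 0, new interval: [1.030000, 1.337500]

After 2 iteration(s), the approximation is c_2 = 1.337500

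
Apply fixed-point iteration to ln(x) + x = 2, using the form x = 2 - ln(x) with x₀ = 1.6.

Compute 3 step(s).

Equation: ln(x) + x = 2
Fixed-point form: x = 2 - ln(x)
x₀ = 1.6

x_1 = g(1.600000) = 1.529996
x_2 = g(1.529996) = 1.574735
x_3 = g(1.574735) = 1.545913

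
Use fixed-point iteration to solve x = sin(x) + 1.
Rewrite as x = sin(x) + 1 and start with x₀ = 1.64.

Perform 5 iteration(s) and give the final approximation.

Equation: x = sin(x) + 1
Fixed-point form: x = sin(x) + 1
x₀ = 1.64

x_1 = g(1.640000) = 1.997606
x_2 = g(1.997606) = 1.910291
x_3 = g(1.910291) = 1.942923
x_4 = g(1.942923) = 1.931556
x_5 = g(1.931556) = 1.935629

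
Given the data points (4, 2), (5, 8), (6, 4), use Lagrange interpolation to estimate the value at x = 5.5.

Lagrange interpolation formula:
P(x) = Σ yᵢ × Lᵢ(x)
where Lᵢ(x) = Π_{j≠i} (x - xⱼ)/(xᵢ - xⱼ)

L_0(5.5) = (5.5 - 5)/(4 - 5) × (5.5 - 6)/(4 - 6) = -0.125000
L_1(5.5) = (5.5 - 4)/(5 - 4) × (5.5 - 6)/(5 - 6) = 0.750000
L_2(5.5) = (5.5 - 4)/(6 - 4) × (5.5 - 5)/(6 - 5) = 0.375000

P(5.5) = 2×L_0(5.5) + 8×L_1(5.5) + 4×L_2(5.5)
P(5.5) = 7.250000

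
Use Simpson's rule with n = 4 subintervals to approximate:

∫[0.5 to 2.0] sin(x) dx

f(x) = sin(x)
a = 0.5, b = 2.0, n = 4
h = (b - a)/n = 0.375000

Simpson's rule: (h/3)[f(x₀) + 4f(x₁) + 2f(x₂) + ... + f(xₙ)]

x_0 = 0.5000, f(x_0) = 0.479426, coefficient = 1
x_1 = 0.8750, f(x_1) = 0.767544, coefficient = 4
x_2 = 1.2500, f(x_2) = 0.948985, coefficient = 2
x_3 = 1.6250, f(x_3) = 0.998531, coefficient = 4
x_4 = 2.0000, f(x_4) = 0.909297, coefficient = 1

I ≈ (0.375000/3) × 10.350992 = 1.293874
Exact value: 1.293729
Error: 0.000145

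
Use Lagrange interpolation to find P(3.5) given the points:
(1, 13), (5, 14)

Lagrange interpolation formula:
P(x) = Σ yᵢ × Lᵢ(x)
where Lᵢ(x) = Π_{j≠i} (x - xⱼ)/(xᵢ - xⱼ)

L_0(3.5) = (3.5 - 5)/(1 - 5) = 0.375000
L_1(3.5) = (3.5 - 1)/(5 - 1) = 0.625000

P(3.5) = 13×L_0(3.5) + 14×L_1(3.5)
P(3.5) = 13.625000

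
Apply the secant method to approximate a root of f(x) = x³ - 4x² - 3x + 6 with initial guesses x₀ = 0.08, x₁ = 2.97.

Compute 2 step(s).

f(x) = x³ - 4x² - 3x + 6
x₀ = 0.08, x₁ = 2.97

Secant formula: x_{n+1} = x_n - f(x_n)(x_n - x_{n-1})/(f(x_n) - f(x_{n-1}))

Iteration 1:
  f(0.080000) = 5.734912
  f(2.970000) = -11.995527
  x_2 = 2.970000 - (-11.995527)×(2.970000 - 0.080000)/(-11.995527 - 5.734912)
       = 1.014771
Iteration 2:
  f(2.970000) = -11.995527
  f(1.014771) = -0.118381
  x_3 = 1.014771 - (-0.118381)×(1.014771 - 2.970000)/(-0.118381 - (-11.995527))
       = 0.995283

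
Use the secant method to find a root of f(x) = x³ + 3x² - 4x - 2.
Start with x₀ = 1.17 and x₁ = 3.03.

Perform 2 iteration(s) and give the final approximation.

f(x) = x³ + 3x² - 4x - 2
x₀ = 1.17, x₁ = 3.03

Secant formula: x_{n+1} = x_n - f(x_n)(x_n - x_{n-1})/(f(x_n) - f(x_{n-1}))

Iteration 1:
  f(1.170000) = -0.971687
  f(3.030000) = 41.240827
  x_2 = 3.030000 - 41.240827×(3.030000 - 1.170000)/(41.240827 - (-0.971687))
       = 1.212815
Iteration 2:
  f(3.030000) = 41.240827
  f(1.212815) = -0.654544
  x_3 = 1.212815 - (-0.654544)×(1.212815 - 3.030000)/(-0.654544 - 41.240827)
       = 1.241206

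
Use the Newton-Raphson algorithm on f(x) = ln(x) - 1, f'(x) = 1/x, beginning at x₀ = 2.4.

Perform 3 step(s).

f(x) = ln(x) - 1
f'(x) = 1/x
x₀ = 2.4

Newton-Raphson formula: x_{n+1} = x_n - f(x_n)/f'(x_n)

Iteration 1:
  f(2.400000) = -0.124531
  f'(2.400000) = 0.416667
  x_1 = 2.400000 - (-0.124531)/0.416667 = 2.698875
Iteration 2:
  f(2.698875) = -0.007165
  f'(2.698875) = 0.370525
  x_2 = 2.698875 - (-0.007165)/0.370525 = 2.718212
Iteration 3:
  f(2.718212) = -0.000026
  f'(2.718212) = 0.367889
  x_3 = 2.718212 - (-0.000026)/0.367889 = 2.718282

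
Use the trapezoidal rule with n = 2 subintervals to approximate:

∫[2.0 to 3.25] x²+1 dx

f(x) = x²+1
a = 2.0, b = 3.25, n = 2
h = (b - a)/n = 0.625000

Trapezoidal rule: (h/2)[f(x₀) + 2f(x₁) + 2f(x₂) + ... + f(xₙ)]

x_0 = 2.0000, f(x_0) = 5.000000, coefficient = 1
x_1 = 2.6250, f(x_1) = 7.890625, coefficient = 2
x_2 = 3.2500, f(x_2) = 11.562500, coefficient = 1

I ≈ (0.625000/2) × 32.343750 = 10.107422
Exact value: 10.026042
Error: 0.081380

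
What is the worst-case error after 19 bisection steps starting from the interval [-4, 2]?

Bisection error bound: |error| ≤ (b-a)/2^n
|error| ≤ (2 - (-4))/2^19 = 6/2^19
|error| ≤ 0.0000114441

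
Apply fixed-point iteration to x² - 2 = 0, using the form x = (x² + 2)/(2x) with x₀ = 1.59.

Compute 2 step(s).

Equation: x² - 2 = 0
Fixed-point form: x = (x² + 2)/(2x)
x₀ = 1.59

x_1 = g(1.590000) = 1.423931
x_2 = g(1.423931) = 1.414247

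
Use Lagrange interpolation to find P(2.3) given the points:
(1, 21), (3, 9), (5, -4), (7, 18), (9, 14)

Lagrange interpolation formula:
P(x) = Σ yᵢ × Lᵢ(x)
where Lᵢ(x) = Π_{j≠i} (x - xⱼ)/(xᵢ - xⱼ)

L_0(2.3) = (2.3 - 3)/(1 - 3) × (2.3 - 5)/(1 - 5) × (2.3 - 7)/(1 - 7) × (2.3 - 9)/(1 - 9) = 0.154990
L_1(2.3) = (2.3 - 1)/(3 - 1) × (2.3 - 5)/(3 - 5) × (2.3 - 7)/(3 - 7) × (2.3 - 9)/(3 - 9) = 1.151353
L_2(2.3) = (2.3 - 1)/(5 - 1) × (2.3 - 3)/(5 - 3) × (2.3 - 7)/(5 - 7) × (2.3 - 9)/(5 - 9) = -0.447748
L_3(2.3) = (2.3 - 1)/(7 - 1) × (2.3 - 3)/(7 - 3) × (2.3 - 5)/(7 - 5) × (2.3 - 9)/(7 - 9) = 0.171478
L_4(2.3) = (2.3 - 1)/(9 - 1) × (2.3 - 3)/(9 - 3) × (2.3 - 5)/(9 - 5) × (2.3 - 7)/(9 - 7) = -0.030073

P(2.3) = 21×L_0(2.3) + 9×L_1(2.3) + (-4)×L_2(2.3) + 18×L_3(2.3) + 14×L_4(2.3)
P(2.3) = 18.073548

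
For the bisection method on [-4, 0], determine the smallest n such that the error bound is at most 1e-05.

We need (b-a)/2^n ≤ 1e-05
(0 - (-4))/2^n ≤ 1e-05
4/2^n ≤ 1e-05
2^n ≥ 400000
n ≥ log₂(400000) = 18.61
n ≥ 19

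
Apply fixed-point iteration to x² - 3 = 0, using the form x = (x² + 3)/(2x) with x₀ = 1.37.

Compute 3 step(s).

Equation: x² - 3 = 0
Fixed-point form: x = (x² + 3)/(2x)
x₀ = 1.37

x_1 = g(1.370000) = 1.779891
x_2 = g(1.779891) = 1.732694
x_3 = g(1.732694) = 1.732051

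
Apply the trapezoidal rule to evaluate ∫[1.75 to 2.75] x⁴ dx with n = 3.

f(x) = x⁴
a = 1.75, b = 2.75, n = 3
h = (b - a)/n = 0.333333

Trapezoidal rule: (h/2)[f(x₀) + 2f(x₁) + 2f(x₂) + ... + f(xₙ)]

x_0 = 1.7500, f(x_0) = 9.378906, coefficient = 1
x_1 = 2.0833, f(x_1) = 18.838011, coefficient = 2
x_2 = 2.4167, f(x_2) = 34.108845, coefficient = 2
x_3 = 2.7500, f(x_3) = 57.191406, coefficient = 1

I ≈ (0.333333/2) × 172.464024 = 28.744004
Exact value: 28.172656
Error: 0.571348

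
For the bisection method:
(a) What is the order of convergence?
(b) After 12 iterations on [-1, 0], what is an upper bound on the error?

(a) Bisection has linear (order 1) convergence; the error is halved each step.

(b) Error bound = (b-a)/2^n = (0 - (-1))/2^{12}
    = 1/2^{12}

(a) 1 (linear); (b) error ≤ 2.44e-04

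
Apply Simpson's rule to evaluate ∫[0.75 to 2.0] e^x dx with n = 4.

f(x) = e^x
a = 0.75, b = 2.0, n = 4
h = (b - a)/n = 0.312500

Simpson's rule: (h/3)[f(x₀) + 4f(x₁) + 2f(x₂) + ... + f(xₙ)]

x_0 = 0.7500, f(x_0) = 2.117000, coefficient = 1
x_1 = 1.0625, f(x_1) = 2.893596, coefficient = 4
x_2 = 1.3750, f(x_2) = 3.955077, coefficient = 2
x_3 = 1.6875, f(x_3) = 5.405949, coefficient = 4
x_4 = 2.0000, f(x_4) = 7.389056, coefficient = 1

I ≈ (0.312500/3) × 50.614389 = 5.272332
Exact value: 5.272056
Error: 0.000276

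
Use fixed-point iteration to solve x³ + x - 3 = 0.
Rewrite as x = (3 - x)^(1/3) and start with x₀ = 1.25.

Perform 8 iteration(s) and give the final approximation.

Equation: x³ + x - 3 = 0
Fixed-point form: x = (3 - x)^(1/3)
x₀ = 1.25

x_1 = g(1.250000) = 1.205071
x_2 = g(1.205071) = 1.215297
x_3 = g(1.215297) = 1.212985
x_4 = g(1.212985) = 1.213508
x_5 = g(1.213508) = 1.213390
x_6 = g(1.213390) = 1.213417
x_7 = g(1.213417) = 1.213411
x_8 = g(1.213411) = 1.213412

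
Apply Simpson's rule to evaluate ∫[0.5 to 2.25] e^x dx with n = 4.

f(x) = e^x
a = 0.5, b = 2.25, n = 4
h = (b - a)/n = 0.437500

Simpson's rule: (h/3)[f(x₀) + 4f(x₁) + 2f(x₂) + ... + f(xₙ)]

x_0 = 0.5000, f(x_0) = 1.648721, coefficient = 1
x_1 = 0.9375, f(x_1) = 2.553589, coefficient = 4
x_2 = 1.3750, f(x_2) = 3.955077, coefficient = 2
x_3 = 1.8125, f(x_3) = 6.125743, coefficient = 4
x_4 = 2.2500, f(x_4) = 9.487736, coefficient = 1

I ≈ (0.437500/3) × 53.763939 = 7.840574
Exact value: 7.839015
Error: 0.001560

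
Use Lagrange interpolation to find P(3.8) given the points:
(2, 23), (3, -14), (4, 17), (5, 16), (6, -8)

Lagrange interpolation formula:
P(x) = Σ yᵢ × Lᵢ(x)
where Lᵢ(x) = Π_{j≠i} (x - xⱼ)/(xᵢ - xⱼ)

L_0(3.8) = (3.8 - 3)/(2 - 3) × (3.8 - 4)/(2 - 4) × (3.8 - 5)/(2 - 5) × (3.8 - 6)/(2 - 6) = -0.017600
L_1(3.8) = (3.8 - 2)/(3 - 2) × (3.8 - 4)/(3 - 4) × (3.8 - 5)/(3 - 5) × (3.8 - 6)/(3 - 6) = 0.158400
L_2(3.8) = (3.8 - 2)/(4 - 2) × (3.8 - 3)/(4 - 3) × (3.8 - 5)/(4 - 5) × (3.8 - 6)/(4 - 6) = 0.950400
L_3(3.8) = (3.8 - 2)/(5 - 2) × (3.8 - 3)/(5 - 3) × (3.8 - 4)/(5 - 4) × (3.8 - 6)/(5 - 6) = -0.105600
L_4(3.8) = (3.8 - 2)/(6 - 2) × (3.8 - 3)/(6 - 3) × (3.8 - 4)/(6 - 4) × (3.8 - 5)/(6 - 5) = 0.014400

P(3.8) = 23×L_0(3.8) + (-14)×L_1(3.8) + 17×L_2(3.8) + 16×L_3(3.8) + (-8)×L_4(3.8)
P(3.8) = 11.729600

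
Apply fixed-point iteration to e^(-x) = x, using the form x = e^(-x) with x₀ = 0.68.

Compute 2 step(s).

Equation: e^(-x) = x
Fixed-point form: x = e^(-x)
x₀ = 0.68

x_1 = g(0.680000) = 0.506617
x_2 = g(0.506617) = 0.602531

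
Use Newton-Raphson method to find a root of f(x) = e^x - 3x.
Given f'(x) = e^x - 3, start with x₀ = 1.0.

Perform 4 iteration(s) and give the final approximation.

f(x) = e^x - 3x
f'(x) = e^x - 3
x₀ = 1.0

Newton-Raphson formula: x_{n+1} = x_n - f(x_n)/f'(x_n)

Iteration 1:
  f(1.000000) = -0.281718
  f'(1.000000) = -0.281718
  x_1 = 1.000000 - (-0.281718)/(-0.281718) = 0.000000
Iteration 2:
  f(0.000000) = 1.000000
  f'(0.000000) = -2.000000
  x_2 = 0.000000 - 1.000000/(-2.000000) = 0.500000
Iteration 3:
  f(0.500000) = 0.148721
  f'(0.500000) = -1.351279
  x_3 = 0.500000 - 0.148721/(-1.351279) = 0.610060
Iteration 4:
  f(0.610060) = 0.010362
  f'(0.610060) = -1.159459
  x_4 = 0.610060 - 0.010362/(-1.159459) = 0.618997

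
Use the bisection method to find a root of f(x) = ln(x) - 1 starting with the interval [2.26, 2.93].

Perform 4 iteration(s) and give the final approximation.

f(x) = ln(x) - 1
Initial interval: [2.26, 2.93]

Iteration 1:
  c_1 = (2.260000 + 2.930000)/2 = 2.595000
  f(c_1) = f(2.595000) = -0.046413
  f(a) × f(c) ≥ 0, new interval: [2.595000, 2.930000]
Iteration 2:
  c_2 = (2.595000 + 2.930000)/2 = 2.762500
  f(c_2) = f(2.762500) = 0.016136
  f(a) × f(c) < 0, new interval: [2.595000, 2.762500]
Iteration 3:
  c_3 = (2.595000 + 2.762500)/2 = 2.678750
  f(c_3) = f(2.678750) = -0.014650
  f(a) × f(c) ≥ 0, new interval: [2.678750, 2.762500]
Iteration 4:
  c_4 = (2.678750 + 2.762500)/2 = 2.720625
  f(c_4) = f(2.720625) = 0.000862
  f(a) × f(c) < 0, new interval: [2.678750, 2.720625]

After 4 iteration(s), the approximation is c_4 = 2.720625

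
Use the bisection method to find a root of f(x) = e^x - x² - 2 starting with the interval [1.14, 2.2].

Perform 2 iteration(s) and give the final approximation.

f(x) = e^x - x² - 2
Initial interval: [1.14, 2.2]

Iteration 1:
  c_1 = (1.140000 + 2.200000)/2 = 1.670000
  f(c_1) = f(1.670000) = 0.523268
  f(a) × f(c) < 0, new interval: [1.140000, 1.670000]
Iteration 2:
  c_2 = (1.140000 + 1.670000)/2 = 1.405000
  f(c_2) = f(1.405000) = 0.101502
  f(a) × f(c) < 0, new interval: [1.140000, 1.405000]

After 2 iteration(s), the approximation is c_2 = 1.405000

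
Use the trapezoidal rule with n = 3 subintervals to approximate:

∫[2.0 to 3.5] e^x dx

f(x) = e^x
a = 2.0, b = 3.5, n = 3
h = (b - a)/n = 0.500000

Trapezoidal rule: (h/2)[f(x₀) + 2f(x₁) + 2f(x₂) + ... + f(xₙ)]

x_0 = 2.0000, f(x_0) = 7.389056, coefficient = 1
x_1 = 2.5000, f(x_1) = 12.182494, coefficient = 2
x_2 = 3.0000, f(x_2) = 20.085537, coefficient = 2
x_3 = 3.5000, f(x_3) = 33.115452, coefficient = 1

I ≈ (0.500000/2) × 105.040570 = 26.260142
Exact value: 25.726396
Error: 0.533747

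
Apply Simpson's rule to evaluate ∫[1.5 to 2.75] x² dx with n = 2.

f(x) = x²
a = 1.5, b = 2.75, n = 2
h = (b - a)/n = 0.625000

Simpson's rule: (h/3)[f(x₀) + 4f(x₁) + 2f(x₂) + ... + f(xₙ)]

x_0 = 1.5000, f(x_0) = 2.250000, coefficient = 1
x_1 = 2.1250, f(x_1) = 4.515625, coefficient = 4
x_2 = 2.7500, f(x_2) = 7.562500, coefficient = 1

I ≈ (0.625000/3) × 27.875000 = 5.807292
Exact value: 5.807292
Error: 0.000000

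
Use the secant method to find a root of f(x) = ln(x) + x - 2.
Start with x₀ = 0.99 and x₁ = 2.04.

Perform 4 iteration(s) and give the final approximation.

f(x) = ln(x) + x - 2
x₀ = 0.99, x₁ = 2.04

Secant formula: x_{n+1} = x_n - f(x_n)(x_n - x_{n-1})/(f(x_n) - f(x_{n-1}))

Iteration 1:
  f(0.990000) = -1.020050
  f(2.040000) = 0.752950
  x_2 = 2.040000 - 0.752950×(2.040000 - 0.990000)/(0.752950 - (-1.020050))
       = 1.594091
Iteration 2:
  f(2.040000) = 0.752950
  f(1.594091) = 0.060394
  x_3 = 1.594091 - 0.060394×(1.594091 - 2.040000)/(0.060394 - 0.752950)
       = 1.555205
Iteration 3:
  f(1.594091) = 0.060394
  f(1.555205) = -0.003187
  x_4 = 1.555205 - (-0.003187)×(1.555205 - 1.594091)/(-0.003187 - 0.060394)
       = 1.557155
Iteration 4:
  f(1.555205) = -0.003187
  f(1.557155) = 0.000015
  x_5 = 1.557155 - 0.000015×(1.557155 - 1.555205)/(0.000015 - (-0.003187))
       = 1.557146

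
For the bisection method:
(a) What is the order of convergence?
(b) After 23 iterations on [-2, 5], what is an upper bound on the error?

(a) Bisection has linear (order 1) convergence; the error is halved each step.

(b) Error bound = (b-a)/2^n = (5 - (-2))/2^{23}
    = 7/2^{23}

(a) 1 (linear); (b) error ≤ 8.34e-07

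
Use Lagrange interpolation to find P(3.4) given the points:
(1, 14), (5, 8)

Lagrange interpolation formula:
P(x) = Σ yᵢ × Lᵢ(x)
where Lᵢ(x) = Π_{j≠i} (x - xⱼ)/(xᵢ - xⱼ)

L_0(3.4) = (3.4 - 5)/(1 - 5) = 0.400000
L_1(3.4) = (3.4 - 1)/(5 - 1) = 0.600000

P(3.4) = 14×L_0(3.4) + 8×L_1(3.4)
P(3.4) = 10.400000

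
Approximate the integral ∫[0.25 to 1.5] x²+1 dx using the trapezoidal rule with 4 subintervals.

f(x) = x²+1
a = 0.25, b = 1.5, n = 4
h = (b - a)/n = 0.312500

Trapezoidal rule: (h/2)[f(x₀) + 2f(x₁) + 2f(x₂) + ... + f(xₙ)]

x_0 = 0.2500, f(x_0) = 1.062500, coefficient = 1
x_1 = 0.5625, f(x_1) = 1.316406, coefficient = 2
x_2 = 0.8750, f(x_2) = 1.765625, coefficient = 2
x_3 = 1.1875, f(x_3) = 2.410156, coefficient = 2
x_4 = 1.5000, f(x_4) = 3.250000, coefficient = 1

I ≈ (0.312500/2) × 15.296875 = 2.390137
Exact value: 2.369792
Error: 0.020345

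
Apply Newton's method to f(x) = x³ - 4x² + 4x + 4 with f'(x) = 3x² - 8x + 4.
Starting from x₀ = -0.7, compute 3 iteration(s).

f(x) = x³ - 4x² + 4x + 4
f'(x) = 3x² - 8x + 4
x₀ = -0.7

Newton-Raphson formula: x_{n+1} = x_n - f(x_n)/f'(x_n)

Iteration 1:
  f(-0.700000) = -1.103000
  f'(-0.700000) = 11.070000
  x_1 = -0.700000 - (-1.103000)/11.070000 = -0.600361
Iteration 2:
  f(-0.600361) = -0.059571
  f'(-0.600361) = 9.884192
  x_2 = -0.600361 - (-0.059571)/9.884192 = -0.594334
Iteration 3:
  f(-0.594334) = -0.000210
  f'(-0.594334) = 9.814376
  x_3 = -0.594334 - (-0.000210)/9.814376 = -0.594313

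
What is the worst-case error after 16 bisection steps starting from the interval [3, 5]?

Bisection error bound: |error| ≤ (b-a)/2^n
|error| ≤ (5 - 3)/2^16 = 2/2^16
|error| ≤ 0.0000305176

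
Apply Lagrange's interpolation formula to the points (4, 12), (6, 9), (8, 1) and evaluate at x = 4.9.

Lagrange interpolation formula:
P(x) = Σ yᵢ × Lᵢ(x)
where Lᵢ(x) = Π_{j≠i} (x - xⱼ)/(xᵢ - xⱼ)

L_0(4.9) = (4.9 - 6)/(4 - 6) × (4.9 - 8)/(4 - 8) = 0.426250
L_1(4.9) = (4.9 - 4)/(6 - 4) × (4.9 - 8)/(6 - 8) = 0.697500
L_2(4.9) = (4.9 - 4)/(8 - 4) × (4.9 - 6)/(8 - 6) = -0.123750

P(4.9) = 12×L_0(4.9) + 9×L_1(4.9) + 1×L_2(4.9)
P(4.9) = 11.268750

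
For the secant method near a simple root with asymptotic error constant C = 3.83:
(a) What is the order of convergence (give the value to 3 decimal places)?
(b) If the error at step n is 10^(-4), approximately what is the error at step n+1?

(a) Secant method has superlinear convergence with order φ = (1+√5)/2 ≈ 1.618.
    This means |e_{n+1}| ≈ C|e_n|^1.618.

(b) With |e_n| = 10^(-4) and C = 3.83:
    |e_{n+1}| ≈ 3.83 × (10^(-4))^1.618 = 3.83 × 10^(-6.47)

(a) ≈ 1.618 (golden ratio); (b) |e_{n+1}| ≈ 1.291e-06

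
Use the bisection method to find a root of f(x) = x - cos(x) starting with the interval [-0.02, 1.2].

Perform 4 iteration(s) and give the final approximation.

f(x) = x - cos(x)
Initial interval: [-0.02, 1.2]

Iteration 1:
  c_1 = (-0.020000 + 1.200000)/2 = 0.590000
  f(c_1) = f(0.590000) = -0.240941
  f(a) × f(c) ≥ 0, new interval: [0.590000, 1.200000]
Iteration 2:
  c_2 = (0.590000 + 1.200000)/2 = 0.895000
  f(c_2) = f(0.895000) = 0.269481
  f(a) × f(c) < 0, new interval: [0.590000, 0.895000]
Iteration 3:
  c_3 = (0.590000 + 0.895000)/2 = 0.742500
  f(c_3) = f(0.742500) = 0.005719
  f(a) × f(c) < 0, new interval: [0.590000, 0.742500]
Iteration 4:
  c_4 = (0.590000 + 0.742500)/2 = 0.666250
  f(c_4) = f(0.666250) = -0.119895
  f(a) × f(c) ≥ 0, new interval: [0.666250, 0.742500]

After 4 iteration(s), the approximation is c_4 = 0.666250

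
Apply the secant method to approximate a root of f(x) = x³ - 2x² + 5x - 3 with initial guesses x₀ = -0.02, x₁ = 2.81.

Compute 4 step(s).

f(x) = x³ - 2x² + 5x - 3
x₀ = -0.02, x₁ = 2.81

Secant formula: x_{n+1} = x_n - f(x_n)(x_n - x_{n-1})/(f(x_n) - f(x_{n-1}))

Iteration 1:
  f(-0.020000) = -3.100808
  f(2.810000) = 17.445841
  x_2 = 2.810000 - 17.445841×(2.810000 - (-0.020000))/(17.445841 - (-3.100808))
       = 0.407091
Iteration 2:
  f(2.810000) = 17.445841
  f(0.407091) = -1.228527
  x_3 = 0.407091 - (-1.228527)×(0.407091 - 2.810000)/(-1.228527 - 17.445841)
       = 0.565171
Iteration 3:
  f(0.407091) = -1.228527
  f(0.565171) = -0.632457
  x_4 = 0.565171 - (-0.632457)×(0.565171 - 0.407091)/(-0.632457 - (-1.228527))
       = 0.732900
Iteration 4:
  f(0.565171) = -0.632457
  f(0.732900) = -0.016112
  x_5 = 0.732900 - (-0.016112)×(0.732900 - 0.565171)/(-0.016112 - (-0.632457))
       = 0.737285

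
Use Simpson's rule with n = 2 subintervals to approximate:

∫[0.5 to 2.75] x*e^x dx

f(x) = x*e^x
a = 0.5, b = 2.75, n = 2
h = (b - a)/n = 1.125000

Simpson's rule: (h/3)[f(x₀) + 4f(x₁) + 2f(x₂) + ... + f(xₙ)]

x_0 = 0.5000, f(x_0) = 0.824361, coefficient = 1
x_1 = 1.6250, f(x_1) = 8.252431, coefficient = 4
x_2 = 2.7500, f(x_2) = 43.017238, coefficient = 1

I ≈ (1.125000/3) × 76.851322 = 28.819246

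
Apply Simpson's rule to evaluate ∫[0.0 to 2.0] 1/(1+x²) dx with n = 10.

f(x) = 1/(1+x²)
a = 0.0, b = 2.0, n = 10
h = (b - a)/n = 0.200000

Simpson's rule: (h/3)[f(x₀) + 4f(x₁) + 2f(x₂) + ... + f(xₙ)]

x_0 = 0.0000, f(x_0) = 1.000000, coefficient = 1
x_1 = 0.2000, f(x_1) = 0.961538, coefficient = 4
x_2 = 0.4000, f(x_2) = 0.862069, coefficient = 2
x_3 = 0.6000, f(x_3) = 0.735294, coefficient = 4
x_4 = 0.8000, f(x_4) = 0.609756, coefficient = 2
x_5 = 1.0000, f(x_5) = 0.500000, coefficient = 4
x_6 = 1.2000, f(x_6) = 0.409836, coefficient = 2
x_7 = 1.4000, f(x_7) = 0.337838, coefficient = 4
x_8 = 1.6000, f(x_8) = 0.280899, coefficient = 2
x_9 = 1.8000, f(x_9) = 0.235849, coefficient = 4
x_10 = 2.0000, f(x_10) = 0.200000, coefficient = 1

I ≈ (0.200000/3) × 16.607198 = 1.107147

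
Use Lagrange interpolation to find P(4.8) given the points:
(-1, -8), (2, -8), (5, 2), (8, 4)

Lagrange interpolation formula:
P(x) = Σ yᵢ × Lᵢ(x)
where Lᵢ(x) = Π_{j≠i} (x - xⱼ)/(xᵢ - xⱼ)

L_0(4.8) = (4.8 - 2)/(-1 - 2) × (4.8 - 5)/(-1 - 5) × (4.8 - 8)/(-1 - 8) = -0.011062
L_1(4.8) = (4.8 - (-1))/(2 - (-1)) × (4.8 - 5)/(2 - 5) × (4.8 - 8)/(2 - 8) = 0.068741
L_2(4.8) = (4.8 - (-1))/(5 - (-1)) × (4.8 - 2)/(5 - 2) × (4.8 - 8)/(5 - 8) = 0.962370
L_3(4.8) = (4.8 - (-1))/(8 - (-1)) × (4.8 - 2)/(8 - 2) × (4.8 - 5)/(8 - 5) = -0.020049

P(4.8) = (-8)×L_0(4.8) + (-8)×L_1(4.8) + 2×L_2(4.8) + 4×L_3(4.8)
P(4.8) = 1.383111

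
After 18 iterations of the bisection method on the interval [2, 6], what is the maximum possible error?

Bisection error bound: |error| ≤ (b-a)/2^n
|error| ≤ (6 - 2)/2^18 = 4/2^18
|error| ≤ 0.0000152588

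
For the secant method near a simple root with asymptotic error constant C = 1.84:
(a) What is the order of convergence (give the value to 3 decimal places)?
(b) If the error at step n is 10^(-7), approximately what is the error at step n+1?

(a) Secant method has superlinear convergence with order φ = (1+√5)/2 ≈ 1.618.
    This means |e_{n+1}| ≈ C|e_n|^1.618.

(b) With |e_n| = 10^(-7) and C = 1.84:
    |e_{n+1}| ≈ 1.84 × (10^(-7))^1.618 = 1.84 × 10^(-11.33)

(a) ≈ 1.618 (golden ratio); (b) |e_{n+1}| ≈ 8.681e-12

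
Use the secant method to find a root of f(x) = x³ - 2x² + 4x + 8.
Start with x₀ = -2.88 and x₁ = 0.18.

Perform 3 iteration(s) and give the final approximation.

f(x) = x³ - 2x² + 4x + 8
x₀ = -2.88, x₁ = 0.18

Secant formula: x_{n+1} = x_n - f(x_n)(x_n - x_{n-1})/(f(x_n) - f(x_{n-1}))

Iteration 1:
  f(-2.880000) = -43.996672
  f(0.180000) = 8.661032
  x_2 = 0.180000 - 8.661032×(0.180000 - (-2.880000))/(8.661032 - (-43.996672))
       = -0.323303
Iteration 2:
  f(0.180000) = 8.661032
  f(-0.323303) = 6.463948
  x_3 = -0.323303 - 6.463948×(-0.323303 - 0.180000)/(6.463948 - 8.661032)
       = -1.804047
Iteration 3:
  f(-0.323303) = 6.463948
  f(-1.804047) = -11.596793
  x_4 = -1.804047 - (-11.596793)×(-1.804047 - (-0.323303))/(-11.596793 - 6.463948)
       = -0.853262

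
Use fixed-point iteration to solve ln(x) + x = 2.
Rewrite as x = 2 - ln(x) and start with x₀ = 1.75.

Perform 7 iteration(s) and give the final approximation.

Equation: ln(x) + x = 2
Fixed-point form: x = 2 - ln(x)
x₀ = 1.75

x_1 = g(1.750000) = 1.440384
x_2 = g(1.440384) = 1.635090
x_3 = g(1.635090) = 1.508302
x_4 = g(1.508302) = 1.589015
x_5 = g(1.589015) = 1.536885
x_6 = g(1.536885) = 1.570242
x_7 = g(1.570242) = 1.548770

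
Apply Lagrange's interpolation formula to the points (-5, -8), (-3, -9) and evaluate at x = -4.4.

Lagrange interpolation formula:
P(x) = Σ yᵢ × Lᵢ(x)
where Lᵢ(x) = Π_{j≠i} (x - xⱼ)/(xᵢ - xⱼ)

L_0(-4.4) = (-4.4 - (-3))/(-5 - (-3)) = 0.700000
L_1(-4.4) = (-4.4 - (-5))/(-3 - (-5)) = 0.300000

P(-4.4) = (-8)×L_0(-4.4) + (-9)×L_1(-4.4)
P(-4.4) = -8.300000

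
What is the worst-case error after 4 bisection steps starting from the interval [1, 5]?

Bisection error bound: |error| ≤ (b-a)/2^n
|error| ≤ (5 - 1)/2^4 = 4/2^4
|error| ≤ 0.2500000000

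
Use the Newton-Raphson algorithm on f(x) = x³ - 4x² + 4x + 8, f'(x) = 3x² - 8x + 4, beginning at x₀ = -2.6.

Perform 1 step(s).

f(x) = x³ - 4x² + 4x + 8
f'(x) = 3x² - 8x + 4
x₀ = -2.6

Newton-Raphson formula: x_{n+1} = x_n - f(x_n)/f'(x_n)

Iteration 1:
  f(-2.600000) = -47.016000
  f'(-2.600000) = 45.080000
  x_1 = -2.600000 - (-47.016000)/45.080000 = -1.557054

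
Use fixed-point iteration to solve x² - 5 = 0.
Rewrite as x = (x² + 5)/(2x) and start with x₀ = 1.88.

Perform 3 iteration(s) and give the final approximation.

Equation: x² - 5 = 0
Fixed-point form: x = (x² + 5)/(2x)
x₀ = 1.88

x_1 = g(1.880000) = 2.269787
x_2 = g(2.269787) = 2.236318
x_3 = g(2.236318) = 2.236068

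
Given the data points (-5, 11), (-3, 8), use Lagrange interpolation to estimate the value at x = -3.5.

Lagrange interpolation formula:
P(x) = Σ yᵢ × Lᵢ(x)
where Lᵢ(x) = Π_{j≠i} (x - xⱼ)/(xᵢ - xⱼ)

L_0(-3.5) = (-3.5 - (-3))/(-5 - (-3)) = 0.250000
L_1(-3.5) = (-3.5 - (-5))/(-3 - (-5)) = 0.750000

P(-3.5) = 11×L_0(-3.5) + 8×L_1(-3.5)
P(-3.5) = 8.750000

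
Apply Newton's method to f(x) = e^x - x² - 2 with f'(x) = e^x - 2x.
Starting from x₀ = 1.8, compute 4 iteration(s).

f(x) = e^x - x² - 2
f'(x) = e^x - 2x
x₀ = 1.8

Newton-Raphson formula: x_{n+1} = x_n - f(x_n)/f'(x_n)

Iteration 1:
  f(1.800000) = 0.809647
  f'(1.800000) = 2.449647
  x_1 = 1.800000 - 0.809647/2.449647 = 1.469484
Iteration 2:
  f(1.469484) = 0.187608
  f'(1.469484) = 1.408024
  x_2 = 1.469484 - 0.187608/1.408024 = 1.336242
Iteration 3:
  f(1.336242) = 0.019175
  f'(1.336242) = 1.132234
  x_3 = 1.336242 - 0.019175/1.132234 = 1.319306
Iteration 4:
  f(1.319306) = 0.000256
  f'(1.319306) = 1.102212
  x_4 = 1.319306 - 0.000256/1.102212 = 1.319074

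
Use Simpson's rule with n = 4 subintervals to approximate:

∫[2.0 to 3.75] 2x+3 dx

f(x) = 2x+3
a = 2.0, b = 3.75, n = 4
h = (b - a)/n = 0.437500

Simpson's rule: (h/3)[f(x₀) + 4f(x₁) + 2f(x₂) + ... + f(xₙ)]

x_0 = 2.0000, f(x_0) = 7.000000, coefficient = 1
x_1 = 2.4375, f(x_1) = 7.875000, coefficient = 4
x_2 = 2.8750, f(x_2) = 8.750000, coefficient = 2
x_3 = 3.3125, f(x_3) = 9.625000, coefficient = 4
x_4 = 3.7500, f(x_4) = 10.500000, coefficient = 1

I ≈ (0.437500/3) × 105.000000 = 15.312500
Exact value: 15.312500
Error: 0.000000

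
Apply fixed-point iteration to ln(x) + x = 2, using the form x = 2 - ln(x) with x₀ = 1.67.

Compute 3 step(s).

Equation: ln(x) + x = 2
Fixed-point form: x = 2 - ln(x)
x₀ = 1.67

x_1 = g(1.670000) = 1.487176
x_2 = g(1.487176) = 1.603121
x_3 = g(1.603121) = 1.528048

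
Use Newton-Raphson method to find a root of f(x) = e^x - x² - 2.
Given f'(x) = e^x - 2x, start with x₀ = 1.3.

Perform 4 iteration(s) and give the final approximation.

f(x) = e^x - x² - 2
f'(x) = e^x - 2x
x₀ = 1.3

Newton-Raphson formula: x_{n+1} = x_n - f(x_n)/f'(x_n)

Iteration 1:
  f(1.300000) = -0.020703
  f'(1.300000) = 1.069297
  x_1 = 1.300000 - (-0.020703)/1.069297 = 1.319362
Iteration 2:
  f(1.319362) = 0.000317
  f'(1.319362) = 1.102309
  x_2 = 1.319362 - 0.000317/1.102309 = 1.319074
Iteration 3:
  f(1.319074) = 0.000000
  f'(1.319074) = 1.101808
  x_3 = 1.319074 - 0.000000/1.101808 = 1.319074
Iteration 4:
  f(1.319074) = 0.000000
  f'(1.319074) = 1.101808
  x_4 = 1.319074 - 0.000000/1.101808 = 1.319074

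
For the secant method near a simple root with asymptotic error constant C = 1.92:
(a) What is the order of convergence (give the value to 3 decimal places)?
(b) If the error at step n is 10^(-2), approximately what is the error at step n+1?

(a) Secant method has superlinear convergence with order φ = (1+√5)/2 ≈ 1.618.
    This means |e_{n+1}| ≈ C|e_n|^1.618.

(b) With |e_n| = 10^(-2) and C = 1.92:
    |e_{n+1}| ≈ 1.92 × (10^(-2))^1.618 = 1.92 × 10^(-3.24)

(a) ≈ 1.618 (golden ratio); (b) |e_{n+1}| ≈ 1.115e-03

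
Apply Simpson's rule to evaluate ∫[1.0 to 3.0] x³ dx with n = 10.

f(x) = x³
a = 1.0, b = 3.0, n = 10
h = (b - a)/n = 0.200000

Simpson's rule: (h/3)[f(x₀) + 4f(x₁) + 2f(x₂) + ... + f(xₙ)]

x_0 = 1.0000, f(x_0) = 1.000000, coefficient = 1
x_1 = 1.2000, f(x_1) = 1.728000, coefficient = 4
x_2 = 1.4000, f(x_2) = 2.744000, coefficient = 2
x_3 = 1.6000, f(x_3) = 4.096000, coefficient = 4
x_4 = 1.8000, f(x_4) = 5.832000, coefficient = 2
x_5 = 2.0000, f(x_5) = 8.000000, coefficient = 4
x_6 = 2.2000, f(x_6) = 10.648000, coefficient = 2
x_7 = 2.4000, f(x_7) = 13.824000, coefficient = 4
x_8 = 2.6000, f(x_8) = 17.576000, coefficient = 2
x_9 = 2.8000, f(x_9) = 21.952000, coefficient = 4
x_10 = 3.0000, f(x_10) = 27.000000, coefficient = 1

I ≈ (0.200000/3) × 300.000000 = 20.000000
Exact value: 20.000000
Error: 0.000000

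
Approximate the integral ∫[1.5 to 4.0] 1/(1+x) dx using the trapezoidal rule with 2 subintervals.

f(x) = 1/(1+x)
a = 1.5, b = 4.0, n = 2
h = (b - a)/n = 1.250000

Trapezoidal rule: (h/2)[f(x₀) + 2f(x₁) + 2f(x₂) + ... + f(xₙ)]

x_0 = 1.5000, f(x_0) = 0.400000, coefficient = 1
x_1 = 2.7500, f(x_1) = 0.266667, coefficient = 2
x_2 = 4.0000, f(x_2) = 0.200000, coefficient = 1

I ≈ (1.250000/2) × 1.133333 = 0.708333
Exact value: 0.693147
Error: 0.015186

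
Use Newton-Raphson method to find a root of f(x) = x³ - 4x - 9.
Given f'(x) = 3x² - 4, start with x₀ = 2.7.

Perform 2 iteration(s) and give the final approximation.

f(x) = x³ - 4x - 9
f'(x) = 3x² - 4
x₀ = 2.7

Newton-Raphson formula: x_{n+1} = x_n - f(x_n)/f'(x_n)

Iteration 1:
  f(2.700000) = -0.117000
  f'(2.700000) = 17.870000
  x_1 = 2.700000 - (-0.117000)/17.870000 = 2.706547
Iteration 2:
  f(2.706547) = 0.000348
  f'(2.706547) = 17.976195
  x_2 = 2.706547 - 0.000348/17.976195 = 2.706528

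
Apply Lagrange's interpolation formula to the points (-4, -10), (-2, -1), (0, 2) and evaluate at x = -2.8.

Lagrange interpolation formula:
P(x) = Σ yᵢ × Lᵢ(x)
where Lᵢ(x) = Π_{j≠i} (x - xⱼ)/(xᵢ - xⱼ)

L_0(-2.8) = (-2.8 - (-2))/(-4 - (-2)) × (-2.8 - 0)/(-4 - 0) = 0.280000
L_1(-2.8) = (-2.8 - (-4))/(-2 - (-4)) × (-2.8 - 0)/(-2 - 0) = 0.840000
L_2(-2.8) = (-2.8 - (-4))/(0 - (-4)) × (-2.8 - (-2))/(0 - (-2)) = -0.120000

P(-2.8) = (-10)×L_0(-2.8) + (-1)×L_1(-2.8) + 2×L_2(-2.8)
P(-2.8) = -3.880000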